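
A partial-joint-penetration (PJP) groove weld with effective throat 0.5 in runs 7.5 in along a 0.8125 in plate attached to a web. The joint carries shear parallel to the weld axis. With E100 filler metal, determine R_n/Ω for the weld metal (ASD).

E100XX → F_EXX = 100 ksi.
Effective throat (given) t_e = 0.5 in.
A_we = 0.5 × 7.5 = 3.75 in².
F_nw = 0.6 F_EXX = 60 ksi.
R_n/Ω = (60 × 3.75) / 2.0 = 112.5 kips.

R_n/Ω ≈ 112 kips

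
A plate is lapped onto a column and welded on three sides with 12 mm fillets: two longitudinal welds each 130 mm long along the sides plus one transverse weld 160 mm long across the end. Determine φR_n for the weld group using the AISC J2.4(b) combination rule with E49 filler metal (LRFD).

φR_n ≈ 862 kN

E49XX → F_EXX = 490 MPa.
t_e = 0.707 × 12 = 8.484 mm.
R_nwl = 0.6 × 490 × 8.484 × 260 × 10⁻³ = 648.5 kN (longitudinal, 2 welds).
R_nwt = 0.6 × 490 × 8.484 × 160 × 10⁻³ = 399.1 kN (transverse, base value).
(i) R_nwl + R_nwt = 1048 kN; (ii) 0.85 R_nwl + 1.5 R_nwt = 1150 kN.
R_n = max = 1150 kN [governs: (ii)]; φR_n = 862.4 kN.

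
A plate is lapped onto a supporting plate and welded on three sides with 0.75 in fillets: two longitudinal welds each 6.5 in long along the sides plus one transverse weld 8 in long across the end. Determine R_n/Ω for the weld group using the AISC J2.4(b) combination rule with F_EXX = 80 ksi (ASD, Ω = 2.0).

R_n/Ω ≈ 293 kip

t_e = 0.707 × 0.75 = 0.5302 in.
R_nwl = 0.6 × 80 × 0.5302 × 13 = 330.9 kip (longitudinal, 2 welds).
R_nwt = 0.6 × 80 × 0.5302 × 8 = 203.6 kip (transverse, base value).
(i) R_nwl + R_nwt = 534.5 kip; (ii) 0.85 R_nwl + 1.5 R_nwt = 586.7 kip.
R_n = max = 586.7 kip [governs: (ii)]; R_n/Ω = 293.3 kip.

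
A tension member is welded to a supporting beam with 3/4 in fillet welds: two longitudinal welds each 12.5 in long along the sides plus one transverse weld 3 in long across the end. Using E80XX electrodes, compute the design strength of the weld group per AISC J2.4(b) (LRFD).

E80XX → F_EXX = 80 ksi.
t_e = 0.707 × 0.75 = 0.5302 in.
R_nwl = 0.6 × 80 × 0.5302 × 25 = 636.3 kips (longitudinal, 2 welds).
R_nwt = 0.6 × 80 × 0.5302 × 3 = 76.36 kips (transverse, base value).
(i) R_nwl + R_nwt = 712.7 kips; (ii) 0.85 R_nwl + 1.5 R_nwt = 655.4 kips.
R_n = max = 712.7 kips [governs: (i)]; φR_n = 534.5 kips.

φR_n ≈ 534 kips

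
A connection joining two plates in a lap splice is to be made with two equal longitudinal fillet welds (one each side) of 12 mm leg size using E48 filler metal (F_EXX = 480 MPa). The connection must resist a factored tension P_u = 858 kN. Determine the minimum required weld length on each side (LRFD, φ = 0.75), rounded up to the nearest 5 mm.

L = 235 mm on each side

Throat t_e = 0.707 × 12 = 8.484 mm.
φr_n = 0.75 × 0.6 × 480 × 8.484 × 10⁻³ = 1.833 kN/mm.
L_req = P_u / φr_n = 858 / 1.833 = 468.2 mm total.
Per side: 468.2 / 2 = 234.1 mm.
Round up → use L = 235 mm on each side.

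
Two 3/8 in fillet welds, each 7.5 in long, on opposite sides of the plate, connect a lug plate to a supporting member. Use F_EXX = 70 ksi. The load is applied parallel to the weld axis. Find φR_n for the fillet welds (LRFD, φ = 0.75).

Effective throat t_e = 0.707 × 0.375 = 0.2651 in.
Total length L = 15 in; A_we = 0.2651 × 15 = 3.977 in².
F_nw = 0.6 F_EXX = 0.6 × 70 = 42 ksi.
φR_n = 0.75 × 42 × 3.977 = 125.3 kips.

φR_n ≈ 125 kips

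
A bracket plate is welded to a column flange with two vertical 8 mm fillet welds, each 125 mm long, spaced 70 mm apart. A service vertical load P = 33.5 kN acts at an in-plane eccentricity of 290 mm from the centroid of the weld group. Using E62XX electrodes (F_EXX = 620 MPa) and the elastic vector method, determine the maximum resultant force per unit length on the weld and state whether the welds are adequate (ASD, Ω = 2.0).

f_max ≈ 1170 N/mm; NOT adequate

Total weld length L_w = 250 mm. Treat welds as unit-width lines.
Polar moment about centroid: J = 2[d³/12 + d(b/2)²] = 2[125³/12 + 125×35²] = 631800 mm³.
Direct shear f_v = P/L_w = 33.5×10³ / 250 = 134 N/mm (vertical).
Torsion M = P·e = 33.5×10³ × 290 = 9715000 N·mm.
Critical point at (x, y) = (35, 62.5) from centroid. f_tx = M·y/J = 961.1 N/mm; f_ty = M·x/J = 538.2 N/mm.
Resultant f_max = √[f_tx² + (f_v + f_ty)²] = √[961.1² + (134 + 538.2)²] = 1173 N/mm.
Capacity per unit length: r_n/Ω = (1/2.0) × 0.6 × 620 × (0.707 × 8) = 1052 N/mm.
1173 > 1052 → NOT adequate.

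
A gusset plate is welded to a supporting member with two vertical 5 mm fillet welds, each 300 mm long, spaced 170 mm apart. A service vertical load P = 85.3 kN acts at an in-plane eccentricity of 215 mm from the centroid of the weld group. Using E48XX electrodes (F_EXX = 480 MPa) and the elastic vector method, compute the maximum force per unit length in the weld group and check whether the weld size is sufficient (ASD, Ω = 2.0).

Total weld length L_w = 600 mm. Treat welds as unit-width lines.
Polar moment about centroid: J = 2[d³/12 + d(b/2)²] = 2[300³/12 + 300×85²] = 8835000 mm³.
Direct shear f_v = P/L_w = 85.3×10³ / 600 = 142.2 N/mm (vertical).
Torsion M = P·e = 85.3×10³ × 215 = 18340000 N·mm.
Critical point at (x, y) = (85, 150) from centroid. f_tx = M·y/J = 311.4 N/mm; f_ty = M·x/J = 176.4 N/mm.
Resultant f_max = √[f_tx² + (f_v + f_ty)²] = √[311.4² + (142.2 + 176.4)²] = 445.5 N/mm.
Capacity per unit length: r_n/Ω = (1/2.0) × 0.6 × 480 × (0.707 × 5) = 509 N/mm.
445.5 ≤ 509 → adequate.

f_max ≈ 445 N/mm; adequate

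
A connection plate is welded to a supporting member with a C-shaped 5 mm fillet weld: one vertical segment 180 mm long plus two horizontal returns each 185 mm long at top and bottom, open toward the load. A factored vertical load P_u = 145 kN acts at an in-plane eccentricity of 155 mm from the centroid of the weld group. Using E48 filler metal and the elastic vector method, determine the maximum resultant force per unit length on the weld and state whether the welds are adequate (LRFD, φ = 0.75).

f_max ≈ 841 N/mm; NOT adequate

E48XX → F_EXX = 480 MPa.
Total weld length L_w = 550 mm. Treat welds as unit-width lines.
Centroid: x̄ = 2×185×92.5 / 550 = 62.23 mm from the vertical weld.
Polar moment about centroid: J = I_x + I_y = [180³/12 + 2×185×90²] + [180×62.23² + 2(185³/12 + 185×30.27²)] = 5574000 mm³.
Direct shear f_v = P/L_w = 145×10³ / 550 = 263.6 N/mm (vertical).
Torsion M = P·e = 145×10³ × 155 = 22475000 N·mm.
Critical point at (x, y) = (122.8, 90) from centroid. f_tx = M·y/J = 362.9 N/mm; f_ty = M·x/J = 495 N/mm.
Resultant f_max = √[f_tx² + (f_v + f_ty)²] = √[362.9² + (263.6 + 495)²] = 841 N/mm.
Capacity per unit length: φr_n = 0.75 × 0.6 × 480 × (0.707 × 5) = 763.6 N/mm.
841 > 763.6 → NOT adequate.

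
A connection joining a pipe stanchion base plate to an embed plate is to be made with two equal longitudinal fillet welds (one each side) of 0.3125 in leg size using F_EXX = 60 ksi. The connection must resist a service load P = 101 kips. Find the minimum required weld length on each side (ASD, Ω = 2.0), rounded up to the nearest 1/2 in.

Throat t_e = 0.707 × 0.3125 = 0.2209 in.
r_n/Ω = (0.6 × 60 × 0.2209) / 2.0 = 3.977 kip/in.
L_req = P / (r_n/Ω) = 101 / 3.977 = 25.4 in total.
Per side: 25.4 / 2 = 12.7 in.
Round up → use L = 13 in on each side.

L = 13 in on each side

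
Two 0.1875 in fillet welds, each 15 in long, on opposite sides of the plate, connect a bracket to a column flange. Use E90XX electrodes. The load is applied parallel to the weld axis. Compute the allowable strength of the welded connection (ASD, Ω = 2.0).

R_n/Ω ≈ 107 kip

E90XX → F_EXX = 90 ksi.
Effective throat t_e = 0.707 × 0.1875 = 0.1326 in.
Total length L = 30 in; A_we = 0.1326 × 30 = 3.977 in².
F_nw = 0.6 F_EXX = 0.6 × 90 = 54 ksi.
R_n = 54 × 3.977 = 214.8 kip; R_n/Ω = 214.8/2.0 = 107.4 kip.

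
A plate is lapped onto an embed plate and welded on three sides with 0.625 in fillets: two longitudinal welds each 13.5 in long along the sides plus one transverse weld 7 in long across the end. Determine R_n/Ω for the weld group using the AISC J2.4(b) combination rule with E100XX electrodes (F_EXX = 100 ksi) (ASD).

R_n/Ω ≈ 451 kips

t_e = 0.707 × 0.625 = 0.4419 in.
R_nwl = 0.6 × 100 × 0.4419 × 27 = 715.8 kips (longitudinal, 2 welds).
R_nwt = 0.6 × 100 × 0.4419 × 7 = 185.6 kips (transverse, base value).
(i) R_nwl + R_nwt = 901.4 kips; (ii) 0.85 R_nwl + 1.5 R_nwt = 886.8 kips.
R_n = max = 901.4 kips [governs: (i)]; R_n/Ω = 450.7 kips.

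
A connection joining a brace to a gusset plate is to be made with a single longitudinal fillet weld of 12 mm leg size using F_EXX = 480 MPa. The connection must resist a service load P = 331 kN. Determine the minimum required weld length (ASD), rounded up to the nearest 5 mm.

Throat t_e = 0.707 × 12 = 8.484 mm.
r_n/Ω = (0.6 × 480 × 8.484) / 2.0 = 1222 N/mm = 1.222 kN/mm.
L_req = P / (r_n/Ω) = 331 / 1.222 = 270.9 mm total.
Round up → use L = 275 mm.

L = 275 mm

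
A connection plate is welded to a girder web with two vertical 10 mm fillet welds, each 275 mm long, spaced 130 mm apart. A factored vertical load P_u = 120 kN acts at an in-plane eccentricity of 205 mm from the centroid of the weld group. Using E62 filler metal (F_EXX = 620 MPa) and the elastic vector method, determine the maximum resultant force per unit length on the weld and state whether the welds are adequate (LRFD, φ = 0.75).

f_max ≈ 765 N/mm; adequate

Total weld length L_w = 550 mm. Treat welds as unit-width lines.
Polar moment about centroid: J = 2[d³/12 + d(b/2)²] = 2[275³/12 + 275×65²] = 5790000 mm³.
Direct shear f_v = P/L_w = 120×10³ / 550 = 218.2 N/mm (vertical).
Torsion M = P·e = 120×10³ × 205 = 24600000 N·mm.
Critical point at (x, y) = (65, 137.5) from centroid. f_tx = M·y/J = 584.2 N/mm; f_ty = M·x/J = 276.2 N/mm.
Resultant f_max = √[f_tx² + (f_v + f_ty)²] = √[584.2² + (218.2 + 276.2)²] = 765.3 N/mm.
Capacity per unit length: φr_n = 0.75 × 0.6 × 620 × (0.707 × 10) = 1973 N/mm.
765.3 ≤ 1973 → adequate.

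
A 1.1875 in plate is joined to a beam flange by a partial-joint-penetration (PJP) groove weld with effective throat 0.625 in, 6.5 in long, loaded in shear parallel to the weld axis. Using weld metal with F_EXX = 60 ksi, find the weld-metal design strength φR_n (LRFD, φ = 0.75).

φR_n ≈ 110 kips

Effective throat (given) t_e = 0.625 in.
A_we = 0.625 × 6.5 = 4.062 in².
F_nw = 0.6 F_EXX = 36 ksi.
φR_n = 0.75 × 36 × 4.062 = 109.7 kips.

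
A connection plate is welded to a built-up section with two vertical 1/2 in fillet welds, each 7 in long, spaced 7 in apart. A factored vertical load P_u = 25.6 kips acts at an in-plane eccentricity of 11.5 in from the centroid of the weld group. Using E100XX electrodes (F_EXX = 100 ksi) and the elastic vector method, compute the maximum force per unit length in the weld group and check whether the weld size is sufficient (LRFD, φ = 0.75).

f_max ≈ 7.77 kip/in; adequate

Total weld length L_w = 14 in. Treat welds as unit-width lines.
Polar moment about centroid: J = 2[d³/12 + d(b/2)²] = 2[7³/12 + 7×3.5²] = 228.7 in³.
Direct shear f_v = P/L_w = 25.6 / 14 = 1.829 kip/in (vertical).
Torsion M = P·e = 25.6 × 11.5 = 294.4 kip·in.
Critical point at (x, y) = (3.5, 3.5) from centroid. f_tx = M·y/J = 4.506 kip/in; f_ty = M·x/J = 4.506 kip/in.
Resultant f_max = √[f_tx² + (f_v + f_ty)²] = √[4.506² + (1.829 + 4.506)²] = 7.774 kip/in.
Capacity per unit length: φr_n = 0.75 × 0.6 × 100 × (0.707 × 0.5) = 15.91 kip/in.
7.774 ≤ 15.91 → adequate.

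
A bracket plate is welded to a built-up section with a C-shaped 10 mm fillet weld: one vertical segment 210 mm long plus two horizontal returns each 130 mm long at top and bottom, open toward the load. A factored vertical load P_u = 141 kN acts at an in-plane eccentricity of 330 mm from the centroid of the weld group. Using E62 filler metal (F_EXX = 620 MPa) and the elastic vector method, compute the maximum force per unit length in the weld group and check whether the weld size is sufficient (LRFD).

Total weld length L_w = 470 mm. Treat welds as unit-width lines.
Centroid: x̄ = 2×130×65 / 470 = 35.96 mm from the vertical weld.
Polar moment about centroid: J = I_x + I_y = [210³/12 + 2×130×105²] + [210×35.96² + 2(130³/12 + 130×29.04²)] = 4495000 mm³.
Direct shear f_v = P/L_w = 141×10³ / 470 = 300 N/mm (vertical).
Torsion M = P·e = 141×10³ × 330 = 46530000 N·mm.
Critical point at (x, y) = (94.04, 105) from centroid. f_tx = M·y/J = 1087 N/mm; f_ty = M·x/J = 973.4 N/mm.
Resultant f_max = √[f_tx² + (f_v + f_ty)²] = √[1087² + (300 + 973.4)²] = 1674 N/mm.
Capacity per unit length: φr_n = 0.75 × 0.6 × 620 × (0.707 × 10) = 1973 N/mm.
1674 ≤ 1973 → adequate.

f_max ≈ 1670 N/mm; adequate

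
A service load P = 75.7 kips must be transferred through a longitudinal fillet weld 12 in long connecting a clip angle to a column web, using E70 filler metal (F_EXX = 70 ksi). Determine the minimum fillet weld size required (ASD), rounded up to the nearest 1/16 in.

Total weld length L = 12 in.
Required throat t_e = P × Ω / (0.6 F_EXX × L) = 75.7 × 2.0 / (0.6 × 70 × 12) = 0.3004 in.
Required leg w = t_e / 0.707 = 0.4249 in → use 7/16 in.

w = 7/16 in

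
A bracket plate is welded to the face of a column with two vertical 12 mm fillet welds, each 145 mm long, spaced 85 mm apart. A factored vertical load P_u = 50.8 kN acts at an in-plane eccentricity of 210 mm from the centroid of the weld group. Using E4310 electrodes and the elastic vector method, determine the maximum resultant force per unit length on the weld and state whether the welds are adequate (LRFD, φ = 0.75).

E43XX → F_EXX = 430 MPa.
Total weld length L_w = 290 mm. Treat welds as unit-width lines.
Polar moment about centroid: J = 2[d³/12 + d(b/2)²] = 2[145³/12 + 145×42.5²] = 1032000 mm³.
Direct shear f_v = P/L_w = 50.8×10³ / 290 = 175.2 N/mm (vertical).
Torsion M = P·e = 50.8×10³ × 210 = 10668000 N·mm.
Critical point at (x, y) = (42.5, 72.5) from centroid. f_tx = M·y/J = 749.5 N/mm; f_ty = M·x/J = 439.4 N/mm.
Resultant f_max = √[f_tx² + (f_v + f_ty)²] = √[749.5² + (175.2 + 439.4)²] = 969.2 N/mm.
Capacity per unit length: φr_n = 0.75 × 0.6 × 430 × (0.707 × 12) = 1642 N/mm.
969.2 ≤ 1642 → adequate.

f_max ≈ 969 N/mm; adequate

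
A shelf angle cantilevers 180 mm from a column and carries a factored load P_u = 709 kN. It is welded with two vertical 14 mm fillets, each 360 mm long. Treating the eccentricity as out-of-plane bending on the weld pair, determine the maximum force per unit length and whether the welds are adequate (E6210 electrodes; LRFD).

E62XX → F_EXX = 620 MPa.
L_w = 2 × 360 = 720 mm; section modulus (unit throat) S = 2 × L²/6 = 43200 mm².
Direct shear f_v = P/L_w = 709×10³/720 = 984.7 N/mm.
Moment M = P × e = 709×10³ × 180 = 127620000 N·mm; bending f_b = M/S = 2954 N/mm.
f_max = √(f_v² + f_b²) = √(984.7² + 2954²) = 3114 N/mm.
φr_n = 0.75 × 0.6 × 620 × (0.707 × 14) = 2762 N/mm → NOT adequate.

f_max ≈ 3110 N/mm; NOT adequate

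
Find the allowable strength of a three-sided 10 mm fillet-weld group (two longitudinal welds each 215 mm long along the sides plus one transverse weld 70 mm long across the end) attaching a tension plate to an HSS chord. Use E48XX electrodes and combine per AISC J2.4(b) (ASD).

R_n/Ω ≈ 509 kN

E48XX → F_EXX = 480 MPa.
t_e = 0.707 × 10 = 7.07 mm.
R_nwl = 0.6 × 480 × 7.07 × 430 × 10⁻³ = 875.5 kN (longitudinal, 2 welds).
R_nwt = 0.6 × 480 × 7.07 × 70 × 10⁻³ = 142.5 kN (transverse, base value).
(i) R_nwl + R_nwt = 1018 kN; (ii) 0.85 R_nwl + 1.5 R_nwt = 958 kN.
R_n = max = 1018 kN [governs: (i)]; R_n/Ω = 509 kN.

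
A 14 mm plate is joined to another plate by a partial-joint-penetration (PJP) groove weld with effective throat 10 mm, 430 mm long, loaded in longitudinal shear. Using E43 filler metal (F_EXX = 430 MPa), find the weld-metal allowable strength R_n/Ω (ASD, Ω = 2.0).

R_n/Ω ≈ 555 kN

Effective throat (given) t_e = 10 mm.
A_we = 10 × 430 = 4300 mm².
F_nw = 0.6 F_EXX = 258 MPa.
R_n/Ω = (258 × 4300) / 2.0 × 10⁻³ = 554.7 kN.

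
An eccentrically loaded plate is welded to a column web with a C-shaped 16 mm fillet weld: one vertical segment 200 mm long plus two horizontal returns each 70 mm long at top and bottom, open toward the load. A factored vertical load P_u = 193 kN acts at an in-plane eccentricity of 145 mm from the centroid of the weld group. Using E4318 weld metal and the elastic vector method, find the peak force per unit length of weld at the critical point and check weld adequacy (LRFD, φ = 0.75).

f_max ≈ 1790 N/mm; adequate

E43XX → F_EXX = 430 MPa.
Total weld length L_w = 340 mm. Treat welds as unit-width lines.
Centroid: x̄ = 2×70×35 / 340 = 14.41 mm from the vertical weld.
Polar moment about centroid: J = I_x + I_y = [200³/12 + 2×70×100²] + [200×14.41² + 2(70³/12 + 70×20.59²)] = 2225000 mm³.
Direct shear f_v = P/L_w = 193×10³ / 340 = 567.6 N/mm (vertical).
Torsion M = P·e = 193×10³ × 145 = 27985000 N·mm.
Critical point at (x, y) = (55.59, 100) from centroid. f_tx = M·y/J = 1258 N/mm; f_ty = M·x/J = 699.3 N/mm.
Resultant f_max = √[f_tx² + (f_v + f_ty)²] = √[1258² + (567.6 + 699.3)²] = 1785 N/mm.
Capacity per unit length: φr_n = 0.75 × 0.6 × 430 × (0.707 × 16) = 2189 N/mm.
1785 ≤ 2189 → adequate.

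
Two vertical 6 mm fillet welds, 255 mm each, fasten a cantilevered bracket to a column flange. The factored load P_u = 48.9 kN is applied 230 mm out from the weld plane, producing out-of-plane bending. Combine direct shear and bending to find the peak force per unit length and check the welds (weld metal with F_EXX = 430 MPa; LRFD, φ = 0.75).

f_max ≈ 528 N/mm; adequate

L_w = 2 × 255 = 510 mm; section modulus (unit throat) S = 2 × L²/6 = 21680 mm².
Direct shear f_v = P/L_w = 48.9×10³/510 = 95.88 N/mm.
Moment M = P × e = 48.9×10³ × 230 = 11247000 N·mm; bending f_b = M/S = 518.9 N/mm.
f_max = √(f_v² + f_b²) = √(95.88² + 518.9²) = 527.7 N/mm.
φr_n = 0.75 × 0.6 × 430 × (0.707 × 6) = 820.8 N/mm → adequate.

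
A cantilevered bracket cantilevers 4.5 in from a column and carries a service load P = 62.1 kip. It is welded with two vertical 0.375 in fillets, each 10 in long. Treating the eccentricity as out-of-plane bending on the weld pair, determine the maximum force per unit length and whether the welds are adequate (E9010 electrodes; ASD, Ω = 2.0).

E90XX → F_EXX = 90 ksi.
L_w = 2 × 10 = 20 in; section modulus (unit throat) S = 2 × L²/6 = 33.33 in².
Direct shear f_v = P/L_w = 62.1/20 = 3.105 kip/in.
Moment M = P × e = 62.1 × 4.5 = 279.45 kip·in; bending f_b = M/S = 8.383 kip/in.
f_max = √(f_v² + f_b²) = √(3.105² + 8.383²) = 8.94 kip/in.
r_n/Ω = (1/2.0) × 0.6 × 90 × (0.707 × 0.375) = 7.158 kip/in → NOT adequate.

f_max ≈ 8.94 kip/in; NOT adequate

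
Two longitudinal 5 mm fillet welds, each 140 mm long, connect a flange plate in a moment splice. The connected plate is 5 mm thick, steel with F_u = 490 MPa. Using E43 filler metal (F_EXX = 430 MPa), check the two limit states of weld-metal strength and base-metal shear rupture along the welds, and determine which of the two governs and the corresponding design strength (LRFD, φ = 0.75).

t_e = 0.707 × 5 = 3.535 mm; L = 280 mm.
Weld metal: φR_n = 0.75 × 0.6 × 430 × 3.535 × 280 × 10⁻³ = 191.5 kN.
Base metal (shear rupture): φR_n = 0.75 × 0.6 × 490 × 5 × 280 × 10⁻³ = 308.7 kN.
Governing: weld metal.

φR_n ≈ 192 kN (weld metal governs)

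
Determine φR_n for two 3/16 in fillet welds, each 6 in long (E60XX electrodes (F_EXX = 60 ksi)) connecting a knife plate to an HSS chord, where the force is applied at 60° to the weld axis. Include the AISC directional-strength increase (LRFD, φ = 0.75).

φR_n ≈ 60.3 kips

t_e = 0.707 × 0.1875 = 0.1326 in; A_we = 0.1326 × 12 = 1.591 in².
Directional factor: 1.0 + 0.5 sin^1.5(60°) = 1.403.
F_nw = 0.6 × 60 × 1.403 = 50.51 ksi.
φR_n = 0.75 × 50.51 × 1.591 = 60.26 kips.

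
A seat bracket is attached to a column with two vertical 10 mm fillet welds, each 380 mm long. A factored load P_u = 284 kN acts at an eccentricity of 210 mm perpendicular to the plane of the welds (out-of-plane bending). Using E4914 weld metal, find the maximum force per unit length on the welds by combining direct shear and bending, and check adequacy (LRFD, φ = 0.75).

E49XX → F_EXX = 490 MPa.
L_w = 2 × 380 = 760 mm; section modulus (unit throat) S = 2 × L²/6 = 48130 mm².
Direct shear f_v = P/L_w = 284×10³/760 = 373.7 N/mm.
Moment M = P × e = 284×10³ × 210 = 59640000 N·mm; bending f_b = M/S = 1239 N/mm.
f_max = √(f_v² + f_b²) = √(373.7² + 1239²) = 1294 N/mm.
φr_n = 0.75 × 0.6 × 490 × (0.707 × 10) = 1559 N/mm → adequate.

f_max ≈ 1290 N/mm; adequate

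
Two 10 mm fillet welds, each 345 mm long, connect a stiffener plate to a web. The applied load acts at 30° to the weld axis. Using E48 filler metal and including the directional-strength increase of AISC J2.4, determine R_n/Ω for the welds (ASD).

E48XX → F_EXX = 480 MPa.
t_e = 0.707 × 10 = 7.07 mm; A_we = 7.07 × 690 = 4878 mm².
Directional factor: 1.0 + 0.5 sin^1.5(30°) = 1.177.
F_nw = 0.6 × 480 × 1.177 = 338.9 MPa.
R_n/Ω = (338.9 × 4878) / 2.0 × 10⁻³ = 826.7 kN.

R_n/Ω ≈ 827 kN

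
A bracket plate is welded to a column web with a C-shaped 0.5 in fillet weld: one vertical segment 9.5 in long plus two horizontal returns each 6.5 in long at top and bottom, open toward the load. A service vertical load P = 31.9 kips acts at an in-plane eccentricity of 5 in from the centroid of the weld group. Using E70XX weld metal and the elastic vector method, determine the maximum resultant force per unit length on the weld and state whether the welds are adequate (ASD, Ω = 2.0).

f_max ≈ 3.4 kip/in; adequate

E70XX → F_EXX = 70 ksi.
Total weld length L_w = 22.5 in. Treat welds as unit-width lines.
Centroid: x̄ = 2×6.5×3.25 / 22.5 = 1.878 in from the vertical weld.
Polar moment about centroid: J = I_x + I_y = [9.5³/12 + 2×6.5×4.75²] + [9.5×1.878² + 2(6.5³/12 + 6.5×1.372²)] = 468.5 in³.
Direct shear f_v = P/L_w = 31.9 / 22.5 = 1.418 kip/in (vertical).
Torsion M = P·e = 31.9 × 5 = 159.5 kip·in.
Critical point at (x, y) = (4.622, 4.75) from centroid. f_tx = M·y/J = 1.617 kip/in; f_ty = M·x/J = 1.574 kip/in.
Resultant f_max = √[f_tx² + (f_v + f_ty)²] = √[1.617² + (1.418 + 1.574)²] = 3.4 kip/in.
Capacity per unit length: r_n/Ω = (1/2.0) × 0.6 × 70 × (0.707 × 0.5) = 7.423 kip/in.
3.4 ≤ 7.423 → adequate.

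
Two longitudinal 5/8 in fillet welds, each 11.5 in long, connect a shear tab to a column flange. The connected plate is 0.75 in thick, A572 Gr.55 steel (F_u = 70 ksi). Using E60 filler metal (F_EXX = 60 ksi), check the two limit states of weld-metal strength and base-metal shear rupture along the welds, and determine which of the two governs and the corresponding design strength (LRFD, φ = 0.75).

t_e = 0.707 × 0.625 = 0.4419 in; L = 23 in.
Weld metal: φR_n = 0.75 × 0.6 × 60 × 0.4419 × 23 = 274.4 kip.
Base metal (shear rupture): φR_n = 0.75 × 0.6 × 70 × 0.75 × 23 = 543.4 kip.
Governing: weld metal.

φR_n ≈ 274 kip (weld metal governs)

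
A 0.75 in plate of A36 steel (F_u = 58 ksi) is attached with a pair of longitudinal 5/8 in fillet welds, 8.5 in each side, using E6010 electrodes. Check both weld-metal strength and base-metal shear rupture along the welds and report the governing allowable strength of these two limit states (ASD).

R_n/Ω ≈ 135 kips (weld metal governs)

E60XX → F_EXX = 60 ksi.
t_e = 0.707 × 0.625 = 0.4419 in; L = 17 in.
Weld metal: R_n/Ω = (1/2.0) × 0.6 × 60 × 0.4419 × 17 = 135.2 kips.
Base metal (shear rupture): R_n/Ω = (1/2.0) × 0.6 × 58 × 0.75 × 17 = 221.8 kips.
Governing: weld metal.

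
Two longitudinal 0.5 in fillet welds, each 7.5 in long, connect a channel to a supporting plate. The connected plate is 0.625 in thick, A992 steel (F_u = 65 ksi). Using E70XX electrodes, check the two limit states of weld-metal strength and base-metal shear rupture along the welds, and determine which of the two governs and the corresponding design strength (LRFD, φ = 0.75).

φR_n ≈ 167 kips (weld metal governs)

E70XX → F_EXX = 70 ksi.
t_e = 0.707 × 0.5 = 0.3535 in; L = 15 in.
Weld metal: φR_n = 0.75 × 0.6 × 70 × 0.3535 × 15 = 167 kips.
Base metal (shear rupture): φR_n = 0.75 × 0.6 × 65 × 0.625 × 15 = 274.2 kips.
Governing: weld metal.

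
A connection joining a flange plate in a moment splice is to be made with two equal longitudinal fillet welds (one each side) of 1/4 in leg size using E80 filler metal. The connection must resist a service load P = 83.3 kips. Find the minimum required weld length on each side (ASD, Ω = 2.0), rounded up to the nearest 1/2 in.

L = 10 in on each side

E80XX → F_EXX = 80 ksi.
Throat t_e = 0.707 × 0.25 = 0.1767 in.
r_n/Ω = (0.6 × 80 × 0.1767) / 2.0 = 4.242 kip/in.
L_req = P / (r_n/Ω) = 83.3 / 4.242 = 19.64 in total.
Per side: 19.64 / 2 = 9.818 in.
Round up → use L = 10 in on each side.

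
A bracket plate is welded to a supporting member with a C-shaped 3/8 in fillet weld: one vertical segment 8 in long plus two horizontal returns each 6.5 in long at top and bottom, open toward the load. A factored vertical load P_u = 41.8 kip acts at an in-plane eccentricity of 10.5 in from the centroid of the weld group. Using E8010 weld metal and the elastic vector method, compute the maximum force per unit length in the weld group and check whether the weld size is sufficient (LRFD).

f_max ≈ 9.15 kip/in; adequate

E80XX → F_EXX = 80 ksi.
Total weld length L_w = 21 in. Treat welds as unit-width lines.
Centroid: x̄ = 2×6.5×3.25 / 21 = 2.012 in from the vertical weld.
Polar moment about centroid: J = I_x + I_y = [8³/12 + 2×6.5×4²] + [8×2.012² + 2(6.5³/12 + 6.5×1.238²)] = 348.7 in³.
Direct shear f_v = P/L_w = 41.8 / 21 = 1.99 kip/in (vertical).
Torsion M = P·e = 41.8 × 10.5 = 438.9 kip·in.
Critical point at (x, y) = (4.488, 4) from centroid. f_tx = M·y/J = 5.034 kip/in; f_ty = M·x/J = 5.648 kip/in.
Resultant f_max = √[f_tx² + (f_v + f_ty)²] = √[5.034² + (1.99 + 5.648)²] = 9.148 kip/in.
Capacity per unit length: φr_n = 0.75 × 0.6 × 80 × (0.707 × 0.375) = 9.544 kip/in.
9.148 ≤ 9.544 → adequate.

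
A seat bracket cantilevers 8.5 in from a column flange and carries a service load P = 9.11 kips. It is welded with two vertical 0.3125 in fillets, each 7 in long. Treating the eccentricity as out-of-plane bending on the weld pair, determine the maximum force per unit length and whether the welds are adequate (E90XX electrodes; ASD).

f_max ≈ 4.79 kip/in; adequate

E90XX → F_EXX = 90 ksi.
L_w = 2 × 7 = 14 in; section modulus (unit throat) S = 2 × L²/6 = 16.33 in².
Direct shear f_v = P/L_w = 9.11/14 = 0.6507 kip/in.
Moment M = P × e = 9.11 × 8.5 = 77.435 kip·in; bending f_b = M/S = 4.741 kip/in.
f_max = √(f_v² + f_b²) = √(0.6507² + 4.741²) = 4.785 kip/in.
r_n/Ω = (1/2.0) × 0.6 × 90 × (0.707 × 0.3125) = 5.965 kip/in → adequate.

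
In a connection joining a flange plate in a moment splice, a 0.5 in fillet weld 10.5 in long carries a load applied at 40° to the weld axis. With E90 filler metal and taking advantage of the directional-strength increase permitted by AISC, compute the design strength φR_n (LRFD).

φR_n ≈ 189 kips

E90XX → F_EXX = 90 ksi.
t_e = 0.707 × 0.5 = 0.3535 in; A_we = 0.3535 × 10.5 = 3.712 in².
Directional factor: 1.0 + 0.5 sin^1.5(40°) = 1.258.
F_nw = 0.6 × 90 × 1.258 = 67.91 ksi.
φR_n = 0.75 × 67.91 × 3.712 = 189.1 kips.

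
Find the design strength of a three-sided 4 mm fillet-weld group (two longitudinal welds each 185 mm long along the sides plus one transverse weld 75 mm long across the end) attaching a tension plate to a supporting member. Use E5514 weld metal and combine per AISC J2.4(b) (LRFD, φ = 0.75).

E55XX → F_EXX = 550 MPa.
t_e = 0.707 × 4 = 2.828 mm.
R_nwl = 0.6 × 550 × 2.828 × 370 × 10⁻³ = 345.3 kN (longitudinal, 2 welds).
R_nwt = 0.6 × 550 × 2.828 × 75 × 10⁻³ = 69.99 kN (transverse, base value).
(i) R_nwl + R_nwt = 415.3 kN; (ii) 0.85 R_nwl + 1.5 R_nwt = 398.5 kN.
R_n = max = 415.3 kN [governs: (i)]; φR_n = 311.5 kN.

φR_n ≈ 311 kN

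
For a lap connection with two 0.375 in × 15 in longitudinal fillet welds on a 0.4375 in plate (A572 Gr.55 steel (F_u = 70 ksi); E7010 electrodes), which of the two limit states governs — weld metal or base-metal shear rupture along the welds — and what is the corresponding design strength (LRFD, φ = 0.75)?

φR_n ≈ 251 kip (weld metal governs)

E70XX → F_EXX = 70 ksi.
t_e = 0.707 × 0.375 = 0.2651 in; L = 30 in.
Weld metal: φR_n = 0.75 × 0.6 × 70 × 0.2651 × 30 = 250.5 kip.
Base metal (shear rupture): φR_n = 0.75 × 0.6 × 70 × 0.4375 × 30 = 413.4 kip.
Governing: weld metal.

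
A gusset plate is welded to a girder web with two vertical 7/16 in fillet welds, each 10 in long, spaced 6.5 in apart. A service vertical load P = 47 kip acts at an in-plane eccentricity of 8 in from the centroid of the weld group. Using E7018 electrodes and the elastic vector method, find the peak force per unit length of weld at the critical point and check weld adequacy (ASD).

E70XX → F_EXX = 70 ksi.
Total weld length L_w = 20 in. Treat welds as unit-width lines.
Polar moment about centroid: J = 2[d³/12 + d(b/2)²] = 2[10³/12 + 10×3.25²] = 377.9 in³.
Direct shear f_v = P/L_w = 47 / 20 = 2.35 kip/in (vertical).
Torsion M = P·e = 47 × 8 = 376 kip·in.
Critical point at (x, y) = (3.25, 5) from centroid. f_tx = M·y/J = 4.975 kip/in; f_ty = M·x/J = 3.234 kip/in.
Resultant f_max = √[f_tx² + (f_v + f_ty)²] = √[4.975² + (2.35 + 3.234)²] = 7.478 kip/in.
Capacity per unit length: r_n/Ω = (1/2.0) × 0.6 × 70 × (0.707 × 0.4375) = 6.496 kip/in.
7.478 > 6.496 → NOT adequate.

f_max ≈ 7.48 kip/in; NOT adequate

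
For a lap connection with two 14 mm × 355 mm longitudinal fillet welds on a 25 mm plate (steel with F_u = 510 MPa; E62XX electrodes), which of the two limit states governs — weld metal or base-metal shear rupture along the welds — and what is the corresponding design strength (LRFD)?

E62XX → F_EXX = 620 MPa.
t_e = 0.707 × 14 = 9.898 mm; L = 710 mm.
Weld metal: φR_n = 0.75 × 0.6 × 620 × 9.898 × 710 × 10⁻³ = 1961 kN.
Base metal (shear rupture): φR_n = 0.75 × 0.6 × 510 × 25 × 710 × 10⁻³ = 4074 kN.
Governing: weld metal.

φR_n ≈ 1960 kN (weld metal governs)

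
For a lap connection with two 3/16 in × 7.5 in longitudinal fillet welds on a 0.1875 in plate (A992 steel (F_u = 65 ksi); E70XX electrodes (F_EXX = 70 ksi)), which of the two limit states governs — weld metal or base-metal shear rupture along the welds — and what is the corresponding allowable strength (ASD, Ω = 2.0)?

R_n/Ω ≈ 41.8 kip (weld metal governs)

t_e = 0.707 × 0.1875 = 0.1326 in; L = 15 in.
Weld metal: R_n/Ω = (1/2.0) × 0.6 × 70 × 0.1326 × 15 = 41.76 kip.
Base metal (shear rupture): R_n/Ω = (1/2.0) × 0.6 × 65 × 0.1875 × 15 = 54.84 kip.
Governing: weld metal.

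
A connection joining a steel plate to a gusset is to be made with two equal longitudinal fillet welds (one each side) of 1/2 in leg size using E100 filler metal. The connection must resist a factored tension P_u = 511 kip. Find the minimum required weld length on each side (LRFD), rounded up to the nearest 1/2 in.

E100XX → F_EXX = 100 ksi.
Throat t_e = 0.707 × 0.5 = 0.3535 in.
φr_n = 0.75 × 0.6 × 100 × 0.3535 = 15.91 kip/in.
L_req = P_u / φr_n = 511 / 15.91 = 32.12 in total.
Per side: 32.12 / 2 = 16.06 in.
Round up → use L = 16.5 in on each side.

L = 16.5 in on each side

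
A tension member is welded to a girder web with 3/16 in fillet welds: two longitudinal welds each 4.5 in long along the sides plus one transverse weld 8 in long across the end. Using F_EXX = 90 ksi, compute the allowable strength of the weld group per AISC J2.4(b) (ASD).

t_e = 0.707 × 0.1875 = 0.1326 in.
R_nwl = 0.6 × 90 × 0.1326 × 9 = 64.43 kips (longitudinal, 2 welds).
R_nwt = 0.6 × 90 × 0.1326 × 8 = 57.27 kips (transverse, base value).
(i) R_nwl + R_nwt = 121.7 kips; (ii) 0.85 R_nwl + 1.5 R_nwt = 140.7 kips.
R_n = max = 140.7 kips [governs: (ii)]; R_n/Ω = 70.33 kips.

R_n/Ω ≈ 70.3 kips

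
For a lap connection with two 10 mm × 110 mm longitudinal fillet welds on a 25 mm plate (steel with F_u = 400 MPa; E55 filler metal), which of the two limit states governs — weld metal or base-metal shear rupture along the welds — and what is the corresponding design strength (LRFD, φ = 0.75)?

E55XX → F_EXX = 550 MPa.
t_e = 0.707 × 10 = 7.07 mm; L = 220 mm.
Weld metal: φR_n = 0.75 × 0.6 × 550 × 7.07 × 220 × 10⁻³ = 385 kN.
Base metal (shear rupture): φR_n = 0.75 × 0.6 × 400 × 25 × 220 × 10⁻³ = 990 kN.
Governing: weld metal.

φR_n ≈ 385 kN (weld metal governs)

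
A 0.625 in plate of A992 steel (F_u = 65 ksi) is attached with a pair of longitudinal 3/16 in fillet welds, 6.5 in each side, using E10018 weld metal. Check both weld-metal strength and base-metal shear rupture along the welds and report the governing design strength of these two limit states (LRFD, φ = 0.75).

φR_n ≈ 77.5 kip (weld metal governs)

E100XX → F_EXX = 100 ksi.
t_e = 0.707 × 0.1875 = 0.1326 in; L = 13 in.
Weld metal: φR_n = 0.75 × 0.6 × 100 × 0.1326 × 13 = 77.55 kip.
Base metal (shear rupture): φR_n = 0.75 × 0.6 × 65 × 0.625 × 13 = 237.7 kip.
Governing: weld metal.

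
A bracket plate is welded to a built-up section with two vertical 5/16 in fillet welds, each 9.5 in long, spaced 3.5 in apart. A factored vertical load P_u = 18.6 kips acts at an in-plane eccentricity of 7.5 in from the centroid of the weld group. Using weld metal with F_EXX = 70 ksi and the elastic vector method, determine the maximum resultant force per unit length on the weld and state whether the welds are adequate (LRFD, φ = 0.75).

Total weld length L_w = 19 in. Treat welds as unit-width lines.
Polar moment about centroid: J = 2[d³/12 + d(b/2)²] = 2[9.5³/12 + 9.5×1.75²] = 201.1 in³.
Direct shear f_v = P/L_w = 18.6 / 19 = 0.9789 kip/in (vertical).
Torsion M = P·e = 18.6 × 7.5 = 139.5 kip·in.
Critical point at (x, y) = (1.75, 4.75) from centroid. f_tx = M·y/J = 3.295 kip/in; f_ty = M·x/J = 1.214 kip/in.
Resultant f_max = √[f_tx² + (f_v + f_ty)²] = √[3.295² + (0.9789 + 1.214)²] = 3.958 kip/in.
Capacity per unit length: φr_n = 0.75 × 0.6 × 70 × (0.707 × 0.3125) = 6.96 kip/in.
3.958 ≤ 6.96 → adequate.

f_max ≈ 3.96 kip/in; adequate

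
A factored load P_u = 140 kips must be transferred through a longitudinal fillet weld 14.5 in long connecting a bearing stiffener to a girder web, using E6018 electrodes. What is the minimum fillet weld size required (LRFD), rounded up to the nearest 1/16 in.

E60XX → F_EXX = 60 ksi.
Total weld length L = 14.5 in.
Required throat t_e = P_u / (φ × 0.6 F_EXX × L) = 140 / (0.75 × 0.6 × 60 × 14.5) = 0.3576 in.
Required leg w = t_e / 0.707 = 0.5058 in → use 9/16 in.

w = 9/16 in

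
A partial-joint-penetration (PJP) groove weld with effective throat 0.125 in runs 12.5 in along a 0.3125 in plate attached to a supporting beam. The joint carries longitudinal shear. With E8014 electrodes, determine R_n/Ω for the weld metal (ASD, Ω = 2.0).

R_n/Ω ≈ 37.5 kips

E80XX → F_EXX = 80 ksi.
Effective throat (given) t_e = 0.125 in.
A_we = 0.125 × 12.5 = 1.562 in².
F_nw = 0.6 F_EXX = 48 ksi.
R_n/Ω = (48 × 1.562) / 2.0 = 37.5 kips.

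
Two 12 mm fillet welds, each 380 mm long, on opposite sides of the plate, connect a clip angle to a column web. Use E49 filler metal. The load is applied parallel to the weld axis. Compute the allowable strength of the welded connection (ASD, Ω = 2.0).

E49XX → F_EXX = 490 MPa.
Effective throat t_e = 0.707 × 12 = 8.484 mm.
Total length L = 760 mm; A_we = 8.484 × 760 = 6448 mm².
F_nw = 0.6 F_EXX = 0.6 × 490 = 294 MPa.
R_n = 294 × 6448 × 10⁻³ = 1896 kN; R_n/Ω = 1896/2.0 = 947.8 kN.

R_n/Ω ≈ 948 kN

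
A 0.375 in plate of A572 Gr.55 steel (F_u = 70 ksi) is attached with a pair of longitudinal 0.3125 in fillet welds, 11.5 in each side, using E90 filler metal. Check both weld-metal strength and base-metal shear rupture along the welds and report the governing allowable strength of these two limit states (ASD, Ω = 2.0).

E90XX → F_EXX = 90 ksi.
t_e = 0.707 × 0.3125 = 0.2209 in; L = 23 in.
Weld metal: R_n/Ω = (1/2.0) × 0.6 × 90 × 0.2209 × 23 = 137.2 kip.
Base metal (shear rupture): R_n/Ω = (1/2.0) × 0.6 × 70 × 0.375 × 23 = 181.1 kip.
Governing: weld metal.

R_n/Ω ≈ 137 kip (weld metal governs)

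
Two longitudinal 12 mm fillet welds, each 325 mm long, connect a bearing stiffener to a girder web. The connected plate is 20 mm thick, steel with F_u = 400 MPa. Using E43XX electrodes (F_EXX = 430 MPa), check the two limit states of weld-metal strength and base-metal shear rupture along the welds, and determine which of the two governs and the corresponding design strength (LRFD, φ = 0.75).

t_e = 0.707 × 12 = 8.484 mm; L = 650 mm.
Weld metal: φR_n = 0.75 × 0.6 × 430 × 8.484 × 650 × 10⁻³ = 1067 kN.
Base metal (shear rupture): φR_n = 0.75 × 0.6 × 400 × 20 × 650 × 10⁻³ = 2340 kN.
Governing: weld metal.

φR_n ≈ 1070 kN (weld metal governs)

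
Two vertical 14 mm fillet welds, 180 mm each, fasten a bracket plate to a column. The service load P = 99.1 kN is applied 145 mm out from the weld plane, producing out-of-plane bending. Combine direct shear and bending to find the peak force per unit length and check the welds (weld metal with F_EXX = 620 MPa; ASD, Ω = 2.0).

f_max ≈ 1360 N/mm; adequate

L_w = 2 × 180 = 360 mm; section modulus (unit throat) S = 2 × L²/6 = 10800 mm².
Direct shear f_v = P/L_w = 99.1×10³/360 = 275.3 N/mm.
Moment M = P × e = 99.1×10³ × 145 = 14370000 N·mm; bending f_b = M/S = 1331 N/mm.
f_max = √(f_v² + f_b²) = √(275.3² + 1331²) = 1359 N/mm.
r_n/Ω = (1/2.0) × 0.6 × 620 × (0.707 × 14) = 1841 N/mm → adequate.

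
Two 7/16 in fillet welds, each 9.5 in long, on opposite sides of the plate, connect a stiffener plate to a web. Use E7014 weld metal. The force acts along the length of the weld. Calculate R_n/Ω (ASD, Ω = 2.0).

E70XX → F_EXX = 70 ksi.
Effective throat t_e = 0.707 × 0.4375 = 0.3093 in.
Total length L = 19 in; A_we = 0.3093 × 19 = 5.877 in².
F_nw = 0.6 F_EXX = 0.6 × 70 = 42 ksi.
R_n = 42 × 5.877 = 246.8 kips; R_n/Ω = 246.8/2.0 = 123.4 kips.

R_n/Ω ≈ 123 kips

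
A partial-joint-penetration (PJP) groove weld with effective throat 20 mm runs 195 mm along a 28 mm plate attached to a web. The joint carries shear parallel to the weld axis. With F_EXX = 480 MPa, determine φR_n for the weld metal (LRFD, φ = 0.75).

Effective throat (given) t_e = 20 mm.
A_we = 20 × 195 = 3900 mm².
F_nw = 0.6 F_EXX = 288 MPa.
φR_n = 0.75 × 288 × 3900 × 10⁻³ = 842.4 kN.

φR_n ≈ 842 kN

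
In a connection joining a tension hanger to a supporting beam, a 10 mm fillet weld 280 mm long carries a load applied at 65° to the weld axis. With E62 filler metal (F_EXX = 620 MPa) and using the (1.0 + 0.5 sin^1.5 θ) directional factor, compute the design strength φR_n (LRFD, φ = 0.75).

t_e = 0.707 × 10 = 7.07 mm; A_we = 7.07 × 280 = 1980 mm².
Directional factor: 1.0 + 0.5 sin^1.5(65°) = 1.431.
F_nw = 0.6 × 620 × 1.431 = 532.5 MPa.
φR_n = 0.75 × 532.5 × 1980 × 10⁻³ = 790.6 kN.

φR_n ≈ 791 kN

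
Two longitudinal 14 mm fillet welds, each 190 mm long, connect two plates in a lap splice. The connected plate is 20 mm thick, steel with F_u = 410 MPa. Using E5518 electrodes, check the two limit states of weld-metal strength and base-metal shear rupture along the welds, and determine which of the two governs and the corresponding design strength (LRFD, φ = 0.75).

φR_n ≈ 931 kN (weld metal governs)

E55XX → F_EXX = 550 MPa.
t_e = 0.707 × 14 = 9.898 mm; L = 380 mm.
Weld metal: φR_n = 0.75 × 0.6 × 550 × 9.898 × 380 × 10⁻³ = 930.9 kN.
Base metal (shear rupture): φR_n = 0.75 × 0.6 × 410 × 20 × 380 × 10⁻³ = 1402 kN.
Governing: weld metal.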